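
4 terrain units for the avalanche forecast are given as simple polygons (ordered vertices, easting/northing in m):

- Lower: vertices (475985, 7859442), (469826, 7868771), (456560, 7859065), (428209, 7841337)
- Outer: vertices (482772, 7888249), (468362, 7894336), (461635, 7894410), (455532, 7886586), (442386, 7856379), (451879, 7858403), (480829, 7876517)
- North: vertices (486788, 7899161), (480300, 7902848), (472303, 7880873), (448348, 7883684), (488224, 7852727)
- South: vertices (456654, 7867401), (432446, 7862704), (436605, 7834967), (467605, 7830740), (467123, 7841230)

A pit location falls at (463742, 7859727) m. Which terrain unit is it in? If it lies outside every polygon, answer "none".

Lower

Cast a ray rightward from (463742, 7859727). For each polygon, the edges (by vertex number in listed order) whose endpoints lie on opposite sides of northing = 7859727, where each meets that height, and whether that is right or left of the point:
Lower: 1–2 at easting≈475796.8 (right), 2–3 at easting≈457464.8 (left) → 1 crossing.
Outer: 4–5 at easting≈443843.0 (left), 6–7 at easting≈453995.0 (left) → 0 crossings.
North: 4–5 at easting≈479207.2 (right), 5–1 at easting≈488007.5 (right) → 2 crossings.
South: 2–3 at easting≈432892.4 (left), 5–1 at easting≈459723.8 (left) → 0 crossings.
Only Lower has an odd count, so the point is inside Lower.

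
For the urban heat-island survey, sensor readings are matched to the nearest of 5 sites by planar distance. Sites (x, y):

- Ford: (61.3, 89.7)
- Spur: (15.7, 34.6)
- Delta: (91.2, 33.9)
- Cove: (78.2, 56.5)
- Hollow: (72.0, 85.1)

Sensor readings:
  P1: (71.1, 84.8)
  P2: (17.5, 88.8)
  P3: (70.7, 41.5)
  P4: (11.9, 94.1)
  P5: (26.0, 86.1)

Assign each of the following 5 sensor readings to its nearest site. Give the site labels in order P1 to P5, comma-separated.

Hollow, Ford, Cove, Ford, Ford

P1 → Hollow (d²=0.90)
P2 → Ford (d²=1919.25)
P3 → Cove (d²=281.25)
P4 → Ford (d²=2459.72)
P5 → Ford (d²=1259.05)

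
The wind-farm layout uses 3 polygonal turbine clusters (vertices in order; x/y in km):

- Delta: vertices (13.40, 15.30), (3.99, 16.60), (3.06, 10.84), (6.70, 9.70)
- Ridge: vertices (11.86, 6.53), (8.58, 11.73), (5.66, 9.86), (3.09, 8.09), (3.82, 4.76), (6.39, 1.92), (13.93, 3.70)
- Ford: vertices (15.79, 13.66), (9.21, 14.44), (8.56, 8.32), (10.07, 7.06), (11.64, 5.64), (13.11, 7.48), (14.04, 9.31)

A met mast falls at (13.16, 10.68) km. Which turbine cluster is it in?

Ford

Cast a ray rightward from (13.16, 10.68). For each polygon, the edges (by vertex number in listed order) whose endpoints lie on opposite sides of y = 10.68, where each meets that height, and whether that is right or left of the point:
Delta: 3–4 at x≈3.571 (left), 4–1 at x≈7.873 (left) → 0 crossings.
Ridge: 1–2 at x≈9.242 (left), 2–3 at x≈6.940 (left) → 0 crossings.
Ford: 2–3 at x≈8.811 (left), 7–1 at x≈14.591 (right) → 1 crossing.
Only Ford has an odd count, so the point is inside Ford.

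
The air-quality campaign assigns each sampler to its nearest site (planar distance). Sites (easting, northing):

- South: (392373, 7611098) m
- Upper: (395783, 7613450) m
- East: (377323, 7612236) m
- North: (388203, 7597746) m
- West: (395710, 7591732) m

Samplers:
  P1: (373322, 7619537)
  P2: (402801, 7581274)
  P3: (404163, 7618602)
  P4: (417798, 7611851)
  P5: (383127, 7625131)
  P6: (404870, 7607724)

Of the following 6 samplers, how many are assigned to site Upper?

P1 → East
P2 → West
P3 → Upper
P4 → Upper
P5 → East
P6 → Upper
3 of the 6 go to Upper.

3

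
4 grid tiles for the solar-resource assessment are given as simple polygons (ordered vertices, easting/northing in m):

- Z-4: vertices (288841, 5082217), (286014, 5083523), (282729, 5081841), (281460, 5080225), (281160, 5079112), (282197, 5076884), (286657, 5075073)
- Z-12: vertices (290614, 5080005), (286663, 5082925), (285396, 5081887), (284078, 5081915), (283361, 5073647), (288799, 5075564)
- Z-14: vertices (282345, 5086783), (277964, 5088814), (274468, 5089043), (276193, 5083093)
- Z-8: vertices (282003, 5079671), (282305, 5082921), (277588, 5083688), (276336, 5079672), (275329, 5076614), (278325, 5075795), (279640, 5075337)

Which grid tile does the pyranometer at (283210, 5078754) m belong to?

Cast a ray rightward from (283210, 5078754). For each polygon, the edges (by vertex number in listed order) whose endpoints lie on opposite sides of northing = 5078754, where each meets that height, and whether that is right or left of the point:
Z-4: 5–6 at easting≈281326.6 (left), 7–1 at easting≈287782.3 (right) → 1 crossing.
Z-12: 4–5 at easting≈283803.9 (right), 6–1 at easting≈290102.7 (right) → 2 crossings.
Z-14: no edge straddles that height → 0 crossings.
Z-8: 4–5 at easting≈276033.7 (left), 7–1 at easting≈281503.0 (left) → 0 crossings.
Only Z-4 has an odd count, so the point is inside Z-4.

Z-4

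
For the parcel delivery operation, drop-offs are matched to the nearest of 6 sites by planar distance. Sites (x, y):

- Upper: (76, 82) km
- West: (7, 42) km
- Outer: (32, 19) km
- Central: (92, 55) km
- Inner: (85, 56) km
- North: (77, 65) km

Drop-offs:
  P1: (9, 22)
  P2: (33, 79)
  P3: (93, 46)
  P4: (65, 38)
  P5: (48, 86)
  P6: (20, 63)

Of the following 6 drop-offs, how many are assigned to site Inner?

1

P1 → West
P2 → Upper
P3 → Central
P4 → Inner
P5 → Upper
P6 → West
1 of the 6 goes to Inner.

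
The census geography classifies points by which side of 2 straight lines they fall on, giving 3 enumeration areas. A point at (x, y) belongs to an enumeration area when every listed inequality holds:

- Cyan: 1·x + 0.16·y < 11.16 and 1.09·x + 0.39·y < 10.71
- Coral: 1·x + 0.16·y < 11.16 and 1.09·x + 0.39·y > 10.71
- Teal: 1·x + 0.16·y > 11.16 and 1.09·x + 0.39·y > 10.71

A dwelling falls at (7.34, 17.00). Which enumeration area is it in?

Coral

1·7.34 + 0.16·17.00 = 10.060, which is < 11.16
1.09·7.34 + 0.39·17.00 = 14.631, which is > 10.71
This sign pattern matches Coral.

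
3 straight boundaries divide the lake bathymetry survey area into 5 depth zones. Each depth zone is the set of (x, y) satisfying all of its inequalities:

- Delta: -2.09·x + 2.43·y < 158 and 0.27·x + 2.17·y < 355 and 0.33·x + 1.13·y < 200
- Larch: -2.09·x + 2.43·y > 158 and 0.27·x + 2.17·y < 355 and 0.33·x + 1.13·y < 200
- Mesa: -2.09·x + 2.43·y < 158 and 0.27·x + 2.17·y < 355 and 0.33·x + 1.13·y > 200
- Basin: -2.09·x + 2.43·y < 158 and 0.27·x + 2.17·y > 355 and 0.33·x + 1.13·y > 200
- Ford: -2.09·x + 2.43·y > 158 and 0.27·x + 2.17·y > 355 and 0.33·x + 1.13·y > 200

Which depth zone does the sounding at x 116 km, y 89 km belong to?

-2.09·116 + 2.43·89 = -26.170, which is < 158
0.27·116 + 2.17·89 = 224.450, which is < 355
0.33·116 + 1.13·89 = 138.850, which is < 200
This sign pattern matches Delta.

Delta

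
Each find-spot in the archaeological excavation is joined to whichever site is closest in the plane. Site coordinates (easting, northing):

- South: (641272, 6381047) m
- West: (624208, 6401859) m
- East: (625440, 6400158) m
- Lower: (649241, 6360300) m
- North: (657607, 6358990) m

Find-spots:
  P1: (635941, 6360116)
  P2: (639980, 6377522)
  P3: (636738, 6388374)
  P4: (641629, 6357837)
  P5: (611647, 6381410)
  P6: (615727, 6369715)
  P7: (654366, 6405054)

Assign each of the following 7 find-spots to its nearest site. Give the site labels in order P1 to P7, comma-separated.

Lower, South, South, Lower, East, South, South

P1 → Lower (d²=176923856.00)
P2 → South (d²=14094889.00)
P3 → South (d²=74242085.00)
P4 → Lower (d²=64008913.00)
P5 → East (d²=541734353.00)
P6 → South (d²=780961249.00)
P7 → South (d²=747788885.00)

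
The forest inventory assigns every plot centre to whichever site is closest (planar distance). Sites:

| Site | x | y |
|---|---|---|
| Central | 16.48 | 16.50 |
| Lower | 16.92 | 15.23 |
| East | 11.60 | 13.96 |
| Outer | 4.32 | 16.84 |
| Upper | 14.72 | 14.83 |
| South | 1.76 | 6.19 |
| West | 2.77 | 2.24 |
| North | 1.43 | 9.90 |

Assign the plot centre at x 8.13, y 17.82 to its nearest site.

Squared distances to each site:
Central: 71.465; Lower: 83.972; East: 26.940; Outer: 15.477; Upper: 52.368; South: 175.834; West: 271.466; North: 107.616.
Minimum at Outer.

Outer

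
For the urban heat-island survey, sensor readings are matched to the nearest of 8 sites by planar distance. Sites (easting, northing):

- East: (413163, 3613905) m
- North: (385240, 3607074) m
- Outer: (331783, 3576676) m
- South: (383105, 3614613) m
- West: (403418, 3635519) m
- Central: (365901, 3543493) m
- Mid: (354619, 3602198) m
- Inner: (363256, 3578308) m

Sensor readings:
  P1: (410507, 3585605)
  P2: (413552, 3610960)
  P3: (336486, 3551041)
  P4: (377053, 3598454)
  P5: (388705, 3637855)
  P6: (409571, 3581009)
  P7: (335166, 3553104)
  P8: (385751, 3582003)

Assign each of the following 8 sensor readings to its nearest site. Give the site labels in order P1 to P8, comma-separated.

P1 → East (d²=807944336.00)
P2 → East (d²=8824346.00)
P3 → Outer (d²=679271434.00)
P4 → North (d²=141331369.00)
P5 → West (d²=221929265.00)
P6 → East (d²=1095049280.00)
P7 → Outer (d²=567083873.00)
P8 → Inner (d²=519678050.00)

East, East, Outer, North, West, East, Outer, Inner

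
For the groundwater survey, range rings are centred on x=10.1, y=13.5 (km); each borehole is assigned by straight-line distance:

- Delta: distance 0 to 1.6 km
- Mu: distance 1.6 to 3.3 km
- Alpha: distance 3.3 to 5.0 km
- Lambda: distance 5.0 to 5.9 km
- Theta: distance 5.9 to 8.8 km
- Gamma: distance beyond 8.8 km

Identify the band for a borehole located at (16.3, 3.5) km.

Distance = √((16.3−10.1)² + (3.5−13.5)²) = √(38.440 + 100.000) = 11.766 km.
8.8 ≤ 11.766 < ∞ → Gamma.

Gamma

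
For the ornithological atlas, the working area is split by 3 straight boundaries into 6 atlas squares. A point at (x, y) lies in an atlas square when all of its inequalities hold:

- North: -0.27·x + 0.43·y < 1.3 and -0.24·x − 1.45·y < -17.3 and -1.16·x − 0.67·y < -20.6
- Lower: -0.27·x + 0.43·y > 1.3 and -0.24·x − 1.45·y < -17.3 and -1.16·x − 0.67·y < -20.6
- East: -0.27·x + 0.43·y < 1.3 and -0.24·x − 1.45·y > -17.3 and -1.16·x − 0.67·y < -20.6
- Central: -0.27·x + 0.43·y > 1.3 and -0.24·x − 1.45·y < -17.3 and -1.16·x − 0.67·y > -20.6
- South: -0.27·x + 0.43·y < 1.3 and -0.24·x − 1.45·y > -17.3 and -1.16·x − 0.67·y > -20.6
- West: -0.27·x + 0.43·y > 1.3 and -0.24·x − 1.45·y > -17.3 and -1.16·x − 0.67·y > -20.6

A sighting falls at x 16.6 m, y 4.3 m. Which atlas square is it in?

East

-0.27·16.6 + 0.43·4.3 = -2.633, which is < 1.3
-0.24·16.6 − 1.45·4.3 = -10.219, which is > -17.3
-1.16·16.6 − 0.67·4.3 = -22.137, which is < -20.6
This sign pattern matches East.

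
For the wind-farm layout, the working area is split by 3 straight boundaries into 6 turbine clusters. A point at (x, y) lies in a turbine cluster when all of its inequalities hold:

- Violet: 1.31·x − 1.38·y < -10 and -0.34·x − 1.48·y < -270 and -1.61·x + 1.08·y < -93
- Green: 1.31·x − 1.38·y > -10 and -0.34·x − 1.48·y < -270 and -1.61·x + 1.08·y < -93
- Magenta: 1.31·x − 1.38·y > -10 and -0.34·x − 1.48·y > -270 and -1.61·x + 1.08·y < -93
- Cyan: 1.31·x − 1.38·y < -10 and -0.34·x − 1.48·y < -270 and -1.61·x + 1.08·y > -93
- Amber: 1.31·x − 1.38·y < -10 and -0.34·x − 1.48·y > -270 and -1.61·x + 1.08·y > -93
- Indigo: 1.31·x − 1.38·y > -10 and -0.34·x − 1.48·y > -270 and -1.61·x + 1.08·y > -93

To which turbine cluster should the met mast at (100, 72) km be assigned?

Indigo

1.31·100 − 1.38·72 = 31.640, which is > -10
-0.34·100 − 1.48·72 = -140.560, which is > -270
-1.61·100 + 1.08·72 = -83.240, which is > -93
This sign pattern matches Indigo.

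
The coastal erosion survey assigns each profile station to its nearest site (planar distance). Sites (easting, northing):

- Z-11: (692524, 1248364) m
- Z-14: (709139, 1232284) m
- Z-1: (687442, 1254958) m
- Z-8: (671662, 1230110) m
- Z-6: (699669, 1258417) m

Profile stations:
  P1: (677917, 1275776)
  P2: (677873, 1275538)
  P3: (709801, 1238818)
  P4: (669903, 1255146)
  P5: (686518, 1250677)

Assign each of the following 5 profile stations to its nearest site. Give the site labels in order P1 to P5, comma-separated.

Z-1, Z-1, Z-14, Z-1, Z-1

P1 → Z-1 (d²=524114749.00)
P2 → Z-1 (d²=515102161.00)
P3 → Z-14 (d²=43131400.00)
P4 → Z-1 (d²=307651865.00)
P5 → Z-1 (d²=19180737.00)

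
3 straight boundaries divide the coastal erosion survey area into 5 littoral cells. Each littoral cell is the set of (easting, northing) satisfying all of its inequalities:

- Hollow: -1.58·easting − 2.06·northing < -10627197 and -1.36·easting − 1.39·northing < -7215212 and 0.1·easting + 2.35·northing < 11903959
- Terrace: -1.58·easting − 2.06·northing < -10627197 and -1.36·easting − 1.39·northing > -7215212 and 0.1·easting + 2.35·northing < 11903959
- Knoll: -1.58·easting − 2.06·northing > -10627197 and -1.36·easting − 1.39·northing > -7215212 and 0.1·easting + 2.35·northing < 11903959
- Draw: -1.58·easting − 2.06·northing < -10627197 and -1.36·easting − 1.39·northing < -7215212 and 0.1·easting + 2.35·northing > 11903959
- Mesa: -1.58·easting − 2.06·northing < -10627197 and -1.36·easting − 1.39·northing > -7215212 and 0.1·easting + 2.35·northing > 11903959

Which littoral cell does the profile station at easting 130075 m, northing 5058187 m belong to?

-1.58·130075 − 2.06·5058187 = -10625383.720, which is > -10627197
-1.36·130075 − 1.39·5058187 = -7207781.930, which is > -7215212
0.1·130075 + 2.35·5058187 = 11899746.950, which is < 11903959
This sign pattern matches Knoll.

Knoll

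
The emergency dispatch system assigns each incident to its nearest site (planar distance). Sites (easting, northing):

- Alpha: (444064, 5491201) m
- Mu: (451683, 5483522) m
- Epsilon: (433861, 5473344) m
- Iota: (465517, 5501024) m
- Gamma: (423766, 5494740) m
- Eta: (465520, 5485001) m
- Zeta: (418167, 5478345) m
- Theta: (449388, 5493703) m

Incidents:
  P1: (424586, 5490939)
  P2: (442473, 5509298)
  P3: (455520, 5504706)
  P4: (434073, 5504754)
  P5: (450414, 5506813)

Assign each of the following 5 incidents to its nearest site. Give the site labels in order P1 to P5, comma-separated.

P1 → Gamma (d²=15120001.00)
P2 → Theta (d²=291021250.00)
P3 → Iota (d²=113497133.00)
P4 → Gamma (d²=206514445.00)
P5 → Theta (d²=172924776.00)

Gamma, Theta, Iota, Gamma, Theta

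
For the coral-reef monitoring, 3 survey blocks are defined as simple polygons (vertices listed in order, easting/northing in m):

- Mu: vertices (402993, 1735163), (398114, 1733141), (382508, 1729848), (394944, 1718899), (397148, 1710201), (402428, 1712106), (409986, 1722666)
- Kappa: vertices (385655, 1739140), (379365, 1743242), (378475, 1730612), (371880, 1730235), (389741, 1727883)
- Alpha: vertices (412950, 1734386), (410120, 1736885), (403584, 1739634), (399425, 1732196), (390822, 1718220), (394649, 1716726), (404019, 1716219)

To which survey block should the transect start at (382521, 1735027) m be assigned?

Kappa

Cast a ray rightward from (382521, 1735027). For each polygon, the edges (by vertex number in listed order) whose endpoints lie on opposite sides of northing = 1735027, where each meets that height, and whether that is right or left of the point:
Mu: 1–2 at easting≈402664.8 (right), 7–1 at easting≈403069.1 (right) → 2 crossings.
Kappa: 2–3 at easting≈378786.1 (left), 5–1 at easting≈387147.9 (right) → 1 crossing.
Alpha: 1–2 at easting≈412224.1 (right), 3–4 at easting≈401008.0 (right) → 2 crossings.
Only Kappa has an odd count, so the point is inside Kappa.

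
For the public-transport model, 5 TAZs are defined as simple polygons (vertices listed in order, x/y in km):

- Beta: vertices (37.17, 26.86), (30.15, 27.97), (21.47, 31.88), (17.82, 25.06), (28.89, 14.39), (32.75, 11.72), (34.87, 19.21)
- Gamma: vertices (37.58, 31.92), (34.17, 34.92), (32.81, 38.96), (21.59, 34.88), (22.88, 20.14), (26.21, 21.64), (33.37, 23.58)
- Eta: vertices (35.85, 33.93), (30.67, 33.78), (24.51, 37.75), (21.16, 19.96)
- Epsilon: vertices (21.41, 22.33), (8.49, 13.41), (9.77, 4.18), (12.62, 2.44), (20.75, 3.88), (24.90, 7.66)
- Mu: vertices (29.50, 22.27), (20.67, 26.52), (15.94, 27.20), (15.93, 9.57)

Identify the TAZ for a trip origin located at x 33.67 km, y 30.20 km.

Gamma

Cast a ray rightward from (33.67, 30.20). For each polygon, the edges (by vertex number in listed order) whose endpoints lie on opposite sides of y = 30.20, where each meets that height, and whether that is right or left of the point:
Beta: 2–3 at x≈25.200 (left), 3–4 at x≈20.571 (left) → 0 crossings.
Gamma: 4–5 at x≈22.000 (left), 7–1 at x≈36.712 (right) → 1 crossing.
Eta: 3–4 at x≈23.088 (left), 4–1 at x≈31.928 (left) → 0 crossings.
Epsilon: no edge straddles that height → 0 crossings.
Mu: no edge straddles that height → 0 crossings.
Only Gamma has an odd count, so the point is inside Gamma.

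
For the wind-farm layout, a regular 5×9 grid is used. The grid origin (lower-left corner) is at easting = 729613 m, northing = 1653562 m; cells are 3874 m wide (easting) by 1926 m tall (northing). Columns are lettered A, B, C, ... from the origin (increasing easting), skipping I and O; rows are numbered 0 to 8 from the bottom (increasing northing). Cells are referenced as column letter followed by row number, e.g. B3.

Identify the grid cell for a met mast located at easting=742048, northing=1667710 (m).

D7

Column index: ⌊(742048 − 729613) / 3874⌋ = ⌊3.210⌋ = 3 → column D
Row offset from origin: ⌊(1667710 − 1653562) / 1926⌋ = ⌊7.346⌋ = 7 → row 7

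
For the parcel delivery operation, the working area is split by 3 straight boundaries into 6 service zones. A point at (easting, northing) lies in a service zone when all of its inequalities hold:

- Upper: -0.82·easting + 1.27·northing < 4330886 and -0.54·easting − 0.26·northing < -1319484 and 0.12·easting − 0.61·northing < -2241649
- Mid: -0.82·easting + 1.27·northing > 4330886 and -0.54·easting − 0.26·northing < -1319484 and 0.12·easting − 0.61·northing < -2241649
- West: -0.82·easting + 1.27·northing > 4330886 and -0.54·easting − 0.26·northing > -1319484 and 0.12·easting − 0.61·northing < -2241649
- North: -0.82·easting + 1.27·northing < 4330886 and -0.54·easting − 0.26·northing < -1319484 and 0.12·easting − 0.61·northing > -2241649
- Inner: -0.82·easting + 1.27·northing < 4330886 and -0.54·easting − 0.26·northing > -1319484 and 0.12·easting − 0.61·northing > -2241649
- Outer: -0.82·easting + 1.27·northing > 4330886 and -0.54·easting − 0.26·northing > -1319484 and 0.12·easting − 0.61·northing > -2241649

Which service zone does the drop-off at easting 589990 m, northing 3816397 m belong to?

West

-0.82·589990 + 1.27·3816397 = 4363032.390, which is > 4330886
-0.54·589990 − 0.26·3816397 = -1310857.820, which is > -1319484
0.12·589990 − 0.61·3816397 = -2257203.370, which is < -2241649
This sign pattern matches West.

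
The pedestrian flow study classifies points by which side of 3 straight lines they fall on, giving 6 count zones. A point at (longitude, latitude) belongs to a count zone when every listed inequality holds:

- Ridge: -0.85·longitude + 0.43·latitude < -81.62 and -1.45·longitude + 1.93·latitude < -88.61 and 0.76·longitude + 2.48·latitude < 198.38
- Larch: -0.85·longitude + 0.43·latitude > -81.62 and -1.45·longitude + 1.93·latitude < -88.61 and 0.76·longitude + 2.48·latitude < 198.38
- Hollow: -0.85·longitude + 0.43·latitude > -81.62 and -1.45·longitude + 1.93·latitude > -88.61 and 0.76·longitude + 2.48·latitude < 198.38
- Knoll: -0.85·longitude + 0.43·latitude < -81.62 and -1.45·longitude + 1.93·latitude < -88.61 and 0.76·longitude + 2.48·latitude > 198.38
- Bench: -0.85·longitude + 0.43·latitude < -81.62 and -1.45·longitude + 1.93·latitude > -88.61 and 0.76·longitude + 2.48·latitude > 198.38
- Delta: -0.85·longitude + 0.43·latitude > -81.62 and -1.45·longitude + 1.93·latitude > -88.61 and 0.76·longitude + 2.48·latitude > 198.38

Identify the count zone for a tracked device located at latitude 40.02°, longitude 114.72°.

-0.85·114.72 + 0.43·40.02 = -80.303, which is > -81.62
-1.45·114.72 + 1.93·40.02 = -89.105, which is < -88.61
0.76·114.72 + 2.48·40.02 = 186.437, which is < 198.38
This sign pattern matches Larch.

Larch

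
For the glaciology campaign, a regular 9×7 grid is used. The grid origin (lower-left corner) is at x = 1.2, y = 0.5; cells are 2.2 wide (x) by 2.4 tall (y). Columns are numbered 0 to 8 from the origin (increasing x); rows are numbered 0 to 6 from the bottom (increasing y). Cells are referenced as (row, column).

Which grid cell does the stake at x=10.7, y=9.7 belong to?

(3, 4)

Column index: ⌊(10.7 − 1.2) / 2.2⌋ = ⌊4.318⌋ = 4
Row offset from origin: ⌊(9.7 − 0.5) / 2.4⌋ = ⌊3.833⌋ = 3 → row 3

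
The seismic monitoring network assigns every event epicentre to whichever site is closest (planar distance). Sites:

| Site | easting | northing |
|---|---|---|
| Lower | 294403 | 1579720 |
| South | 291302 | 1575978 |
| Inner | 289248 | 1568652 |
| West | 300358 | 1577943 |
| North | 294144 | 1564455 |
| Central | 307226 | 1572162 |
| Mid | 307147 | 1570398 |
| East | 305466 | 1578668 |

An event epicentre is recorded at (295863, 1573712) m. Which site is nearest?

South

Squared distances to each site:
Lower: 38227664.000; South: 25937477.000; Inner: 69361825.000; West: 38106386.000; North: 88647010.000; Central: 131520269.000; Mid: 138311252.000; East: 116779545.000.
Minimum at South.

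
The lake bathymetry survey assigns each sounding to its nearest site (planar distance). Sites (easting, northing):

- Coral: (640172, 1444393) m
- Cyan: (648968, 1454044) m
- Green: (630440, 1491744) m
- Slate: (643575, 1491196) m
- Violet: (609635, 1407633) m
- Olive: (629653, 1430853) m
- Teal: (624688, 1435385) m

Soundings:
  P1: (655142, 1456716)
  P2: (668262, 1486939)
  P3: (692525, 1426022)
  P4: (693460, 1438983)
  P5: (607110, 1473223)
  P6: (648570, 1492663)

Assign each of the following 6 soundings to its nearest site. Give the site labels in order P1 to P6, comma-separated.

P1 → Cyan (d²=45257860.00)
P2 → Slate (d²=627570018.00)
P3 → Cyan (d²=2682444733.00)
P4 → Cyan (d²=2206371785.00)
P5 → Green (d²=887316341.00)
P6 → Slate (d²=27102114.00)

Cyan, Slate, Cyan, Cyan, Green, Slate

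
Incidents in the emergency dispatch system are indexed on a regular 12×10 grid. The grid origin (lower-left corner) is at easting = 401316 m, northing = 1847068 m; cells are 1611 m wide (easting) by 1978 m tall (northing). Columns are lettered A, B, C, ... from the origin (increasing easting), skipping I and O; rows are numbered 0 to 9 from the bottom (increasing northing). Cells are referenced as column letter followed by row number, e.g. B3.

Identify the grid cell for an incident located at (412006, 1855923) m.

G4

Column index: ⌊(412006 − 401316) / 1611⌋ = ⌊6.636⌋ = 6 → column G
Row offset from origin: ⌊(1855923 − 1847068) / 1978⌋ = ⌊4.477⌋ = 4 → row 4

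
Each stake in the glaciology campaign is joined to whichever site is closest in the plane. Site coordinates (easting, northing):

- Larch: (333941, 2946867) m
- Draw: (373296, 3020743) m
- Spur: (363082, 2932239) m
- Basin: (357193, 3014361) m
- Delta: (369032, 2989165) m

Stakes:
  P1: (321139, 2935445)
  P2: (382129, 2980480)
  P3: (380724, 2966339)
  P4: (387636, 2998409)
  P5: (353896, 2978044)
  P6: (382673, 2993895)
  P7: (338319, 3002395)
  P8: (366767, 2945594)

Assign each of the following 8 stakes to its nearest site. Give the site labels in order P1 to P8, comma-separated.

Larch, Delta, Delta, Delta, Delta, Delta, Basin, Spur

P1 → Larch (d²=294353288.00)
P2 → Delta (d²=246960634.00)
P3 → Delta (d²=657729140.00)
P4 → Delta (d²=431560352.00)
P5 → Delta (d²=352775137.00)
P6 → Delta (d²=208449781.00)
P7 → Basin (d²=499413032.00)
P8 → Spur (d²=191935250.00)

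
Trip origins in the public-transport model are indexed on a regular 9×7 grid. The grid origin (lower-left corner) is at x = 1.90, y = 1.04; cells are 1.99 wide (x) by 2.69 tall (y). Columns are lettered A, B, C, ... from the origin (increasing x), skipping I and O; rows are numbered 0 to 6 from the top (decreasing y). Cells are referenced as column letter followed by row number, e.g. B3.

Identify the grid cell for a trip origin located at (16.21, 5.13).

Column index: ⌊(16.21 − 1.90) / 1.99⌋ = ⌊7.191⌋ = 7 → column H
Row offset from origin: ⌊(5.13 − 1.04) / 2.69⌋ = ⌊1.520⌋ = 1 → row 5 (counted from top)

H5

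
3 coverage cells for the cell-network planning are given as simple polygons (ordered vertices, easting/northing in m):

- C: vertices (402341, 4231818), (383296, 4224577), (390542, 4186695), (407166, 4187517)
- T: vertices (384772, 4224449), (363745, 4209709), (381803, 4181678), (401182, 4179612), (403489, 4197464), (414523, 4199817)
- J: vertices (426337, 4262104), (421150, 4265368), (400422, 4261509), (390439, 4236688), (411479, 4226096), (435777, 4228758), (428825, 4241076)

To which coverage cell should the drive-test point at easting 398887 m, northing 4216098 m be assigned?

C

Cast a ray rightward from (398887, 4216098). For each polygon, the edges (by vertex number in listed order) whose endpoints lie on opposite sides of northing = 4216098, where each meets that height, and whether that is right or left of the point:
C: 2–3 at easting≈384917.8 (left), 4–1 at easting≈404053.1 (right) → 1 crossing.
T: 1–2 at easting≈372859.1 (left), 6–1 at easting≈394858.5 (left) → 0 crossings.
J: no edge straddles that height → 0 crossings.
Only C has an odd count, so the point is inside C.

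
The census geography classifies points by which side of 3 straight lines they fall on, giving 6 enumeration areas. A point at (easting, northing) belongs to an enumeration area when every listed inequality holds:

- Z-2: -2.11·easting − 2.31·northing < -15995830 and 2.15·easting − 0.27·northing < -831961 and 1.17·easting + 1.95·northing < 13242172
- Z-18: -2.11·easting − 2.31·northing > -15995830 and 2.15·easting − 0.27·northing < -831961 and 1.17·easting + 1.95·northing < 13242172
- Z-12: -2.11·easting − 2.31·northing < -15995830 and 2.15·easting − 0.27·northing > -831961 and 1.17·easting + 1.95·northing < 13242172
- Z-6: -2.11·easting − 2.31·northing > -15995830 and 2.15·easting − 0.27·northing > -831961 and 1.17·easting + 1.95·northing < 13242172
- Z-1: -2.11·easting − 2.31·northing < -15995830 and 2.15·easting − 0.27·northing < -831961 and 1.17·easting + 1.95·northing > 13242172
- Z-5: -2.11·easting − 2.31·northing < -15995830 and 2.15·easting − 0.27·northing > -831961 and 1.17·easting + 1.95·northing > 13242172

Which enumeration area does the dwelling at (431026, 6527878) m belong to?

-2.11·431026 − 2.31·6527878 = -15988863.040, which is > -15995830
2.15·431026 − 0.27·6527878 = -835821.160, which is < -831961
1.17·431026 + 1.95·6527878 = 13233662.520, which is < 13242172
This sign pattern matches Z-18.

Z-18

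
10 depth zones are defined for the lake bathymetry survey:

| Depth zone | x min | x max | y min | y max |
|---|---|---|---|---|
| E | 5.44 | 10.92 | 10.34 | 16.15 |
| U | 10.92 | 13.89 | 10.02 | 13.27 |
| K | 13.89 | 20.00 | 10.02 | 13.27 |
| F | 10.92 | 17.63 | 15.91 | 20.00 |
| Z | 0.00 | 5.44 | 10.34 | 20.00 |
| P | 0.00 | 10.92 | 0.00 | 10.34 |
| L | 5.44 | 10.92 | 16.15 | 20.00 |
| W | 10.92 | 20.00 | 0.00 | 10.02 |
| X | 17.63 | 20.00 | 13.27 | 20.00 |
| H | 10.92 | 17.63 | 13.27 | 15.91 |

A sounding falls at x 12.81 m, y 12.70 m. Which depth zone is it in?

The point has x = 12.81 and y = 12.70.
Only U satisfies 10.92 ≤ x ≤ 13.89 and 10.02 ≤ y ≤ 13.27.

U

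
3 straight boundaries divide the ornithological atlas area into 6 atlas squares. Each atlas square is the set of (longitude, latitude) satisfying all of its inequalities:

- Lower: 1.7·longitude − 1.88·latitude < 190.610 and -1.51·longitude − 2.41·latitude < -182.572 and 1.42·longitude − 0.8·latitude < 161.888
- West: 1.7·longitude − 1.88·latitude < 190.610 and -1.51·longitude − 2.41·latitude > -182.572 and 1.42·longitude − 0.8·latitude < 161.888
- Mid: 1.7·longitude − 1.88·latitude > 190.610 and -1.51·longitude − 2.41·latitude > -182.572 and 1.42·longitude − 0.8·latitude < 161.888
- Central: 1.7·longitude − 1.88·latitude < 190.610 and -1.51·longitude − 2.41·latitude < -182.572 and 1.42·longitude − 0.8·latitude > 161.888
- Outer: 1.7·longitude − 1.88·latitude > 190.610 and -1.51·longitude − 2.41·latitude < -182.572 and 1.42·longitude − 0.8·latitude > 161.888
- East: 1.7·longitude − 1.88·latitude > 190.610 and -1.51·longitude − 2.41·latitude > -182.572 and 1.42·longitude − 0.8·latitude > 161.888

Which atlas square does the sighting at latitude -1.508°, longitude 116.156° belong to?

1.7·116.156 − 1.88·-1.508 = 200.300, which is > 190.610
-1.51·116.156 − 2.41·-1.508 = -171.761, which is > -182.572
1.42·116.156 − 0.8·-1.508 = 166.148, which is > 161.888
This sign pattern matches East.

East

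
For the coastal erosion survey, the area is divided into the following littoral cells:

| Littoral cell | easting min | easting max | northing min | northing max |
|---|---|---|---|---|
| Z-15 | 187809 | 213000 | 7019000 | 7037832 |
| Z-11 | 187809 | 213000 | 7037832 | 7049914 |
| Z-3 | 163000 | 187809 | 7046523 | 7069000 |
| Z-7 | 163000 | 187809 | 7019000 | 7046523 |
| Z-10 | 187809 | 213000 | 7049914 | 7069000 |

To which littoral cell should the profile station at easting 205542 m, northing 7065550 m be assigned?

The point has easting = 205542 and northing = 7065550.
Only Z-10 satisfies 187809 ≤ easting ≤ 213000 and 7049914 ≤ northing ≤ 7069000.

Z-10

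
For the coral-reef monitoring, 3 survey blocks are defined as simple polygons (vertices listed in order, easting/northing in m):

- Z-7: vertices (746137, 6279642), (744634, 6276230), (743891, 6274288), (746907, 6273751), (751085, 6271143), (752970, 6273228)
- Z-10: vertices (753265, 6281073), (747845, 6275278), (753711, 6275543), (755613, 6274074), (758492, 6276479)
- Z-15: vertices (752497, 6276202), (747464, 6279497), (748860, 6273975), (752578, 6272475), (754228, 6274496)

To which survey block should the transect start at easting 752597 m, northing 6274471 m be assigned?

Z-15

Cast a ray rightward from (752597, 6274471). For each polygon, the edges (by vertex number in listed order) whose endpoints lie on opposite sides of northing = 6274471, where each meets that height, and whether that is right or left of the point:
Z-7: 2–3 at easting≈743961.0 (left), 6–1 at easting≈751645.8 (left) → 0 crossings.
Z-10: 3–4 at easting≈755099.0 (right), 4–5 at easting≈756088.2 (right) → 2 crossings.
Z-15: 2–3 at easting≈748734.6 (left), 4–5 at easting≈754207.6 (right) → 1 crossing.
Only Z-15 has an odd count, so the point is inside Z-15.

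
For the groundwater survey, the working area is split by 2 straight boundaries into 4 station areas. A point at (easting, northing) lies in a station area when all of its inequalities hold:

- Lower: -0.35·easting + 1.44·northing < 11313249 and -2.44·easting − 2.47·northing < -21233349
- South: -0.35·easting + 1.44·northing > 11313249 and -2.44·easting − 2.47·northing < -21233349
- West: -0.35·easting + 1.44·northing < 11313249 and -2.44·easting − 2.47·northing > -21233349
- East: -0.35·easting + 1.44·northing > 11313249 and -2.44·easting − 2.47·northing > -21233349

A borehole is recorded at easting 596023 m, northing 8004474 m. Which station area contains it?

-0.35·596023 + 1.44·8004474 = 11317834.510, which is > 11313249
-2.44·596023 − 2.47·8004474 = -21225346.900, which is > -21233349
This sign pattern matches East.

East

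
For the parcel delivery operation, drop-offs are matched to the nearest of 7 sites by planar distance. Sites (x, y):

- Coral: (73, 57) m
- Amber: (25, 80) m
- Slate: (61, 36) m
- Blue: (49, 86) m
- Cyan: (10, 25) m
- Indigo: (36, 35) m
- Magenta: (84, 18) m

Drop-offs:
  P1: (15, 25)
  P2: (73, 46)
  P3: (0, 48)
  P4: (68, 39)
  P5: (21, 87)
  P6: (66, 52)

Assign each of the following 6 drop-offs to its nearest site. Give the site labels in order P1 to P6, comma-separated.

Cyan, Coral, Cyan, Slate, Amber, Coral

P1 → Cyan (d²=25.00)
P2 → Coral (d²=121.00)
P3 → Cyan (d²=629.00)
P4 → Slate (d²=58.00)
P5 → Amber (d²=65.00)
P6 → Coral (d²=74.00)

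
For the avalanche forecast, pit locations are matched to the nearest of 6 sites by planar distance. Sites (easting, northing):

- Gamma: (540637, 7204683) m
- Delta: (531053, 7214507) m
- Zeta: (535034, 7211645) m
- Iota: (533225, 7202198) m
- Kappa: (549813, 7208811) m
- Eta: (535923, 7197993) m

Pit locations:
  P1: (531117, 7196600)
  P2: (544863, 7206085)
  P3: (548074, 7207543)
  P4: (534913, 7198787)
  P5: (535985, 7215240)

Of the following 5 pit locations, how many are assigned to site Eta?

2

P1 → Eta
P2 → Gamma
P3 → Kappa
P4 → Eta
P5 → Zeta
2 of the 5 go to Eta.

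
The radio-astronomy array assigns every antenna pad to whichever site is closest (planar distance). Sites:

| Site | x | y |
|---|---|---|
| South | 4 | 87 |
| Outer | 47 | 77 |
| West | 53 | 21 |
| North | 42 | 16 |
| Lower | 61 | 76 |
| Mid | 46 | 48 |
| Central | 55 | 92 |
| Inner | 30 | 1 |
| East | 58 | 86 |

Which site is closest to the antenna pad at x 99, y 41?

West

Squared distances to each site:
South: 11141.000; Outer: 4000.000; West: 2516.000; North: 3874.000; Lower: 2669.000; Mid: 2858.000; Central: 4537.000; Inner: 6361.000; East: 3706.000.
Minimum at West.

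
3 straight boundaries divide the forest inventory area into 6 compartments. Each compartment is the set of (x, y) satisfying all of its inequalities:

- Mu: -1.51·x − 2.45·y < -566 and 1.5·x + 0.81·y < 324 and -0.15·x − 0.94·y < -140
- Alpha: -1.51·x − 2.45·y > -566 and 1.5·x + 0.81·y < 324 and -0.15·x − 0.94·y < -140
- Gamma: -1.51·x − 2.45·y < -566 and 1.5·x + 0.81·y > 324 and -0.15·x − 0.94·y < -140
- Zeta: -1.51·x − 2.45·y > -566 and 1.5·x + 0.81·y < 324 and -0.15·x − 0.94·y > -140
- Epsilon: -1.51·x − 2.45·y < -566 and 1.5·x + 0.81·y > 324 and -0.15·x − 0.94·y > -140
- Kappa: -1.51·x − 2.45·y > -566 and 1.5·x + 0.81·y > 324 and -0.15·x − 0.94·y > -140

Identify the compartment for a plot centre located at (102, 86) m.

-1.51·102 − 2.45·86 = -364.720, which is > -566
1.5·102 + 0.81·86 = 222.660, which is < 324
-0.15·102 − 0.94·86 = -96.140, which is > -140
This sign pattern matches Zeta.

Zeta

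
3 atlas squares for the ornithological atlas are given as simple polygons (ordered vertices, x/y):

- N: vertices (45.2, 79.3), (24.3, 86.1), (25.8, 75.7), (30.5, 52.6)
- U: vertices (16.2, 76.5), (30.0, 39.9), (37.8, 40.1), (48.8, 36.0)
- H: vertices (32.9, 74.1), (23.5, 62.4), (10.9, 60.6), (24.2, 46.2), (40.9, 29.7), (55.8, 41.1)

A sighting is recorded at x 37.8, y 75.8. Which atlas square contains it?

N

Cast a ray rightward from (37.8, 75.8). For each polygon, the edges (by vertex number in listed order) whose endpoints lie on opposite sides of y = 75.8, where each meets that height, and whether that is right or left of the point:
N: 2–3 at x≈25.79 (left), 4–1 at x≈43.27 (right) → 1 crossing.
U: 1–2 at x≈16.46 (left), 4–1 at x≈16.76 (left) → 0 crossings.
H: no edge straddles that height → 0 crossings.
Only N has an odd count, so the point is inside N.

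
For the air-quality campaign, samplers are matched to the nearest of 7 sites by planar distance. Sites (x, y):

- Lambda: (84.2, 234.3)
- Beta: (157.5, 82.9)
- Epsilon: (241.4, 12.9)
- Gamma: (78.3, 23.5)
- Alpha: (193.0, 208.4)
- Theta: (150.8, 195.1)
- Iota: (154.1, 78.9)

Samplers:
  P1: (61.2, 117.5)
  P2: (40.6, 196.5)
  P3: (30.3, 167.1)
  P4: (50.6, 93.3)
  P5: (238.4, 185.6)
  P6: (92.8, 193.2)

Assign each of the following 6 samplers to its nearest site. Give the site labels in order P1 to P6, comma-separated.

Gamma, Lambda, Lambda, Gamma, Alpha, Lambda

P1 → Gamma (d²=9128.41)
P2 → Lambda (d²=3329.80)
P3 → Lambda (d²=7421.05)
P4 → Gamma (d²=5639.33)
P5 → Alpha (d²=2581.00)
P6 → Lambda (d²=1763.17)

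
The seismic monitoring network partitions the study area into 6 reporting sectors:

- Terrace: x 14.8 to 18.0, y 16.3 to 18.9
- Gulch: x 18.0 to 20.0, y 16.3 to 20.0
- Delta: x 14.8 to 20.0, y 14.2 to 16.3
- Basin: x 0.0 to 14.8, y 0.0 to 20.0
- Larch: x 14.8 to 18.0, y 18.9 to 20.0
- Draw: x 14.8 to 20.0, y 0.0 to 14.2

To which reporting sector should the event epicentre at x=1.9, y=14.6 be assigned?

The point has x = 1.9 and y = 14.6.
Only Basin satisfies 0.0 ≤ x ≤ 14.8 and 0.0 ≤ y ≤ 20.0.

Basin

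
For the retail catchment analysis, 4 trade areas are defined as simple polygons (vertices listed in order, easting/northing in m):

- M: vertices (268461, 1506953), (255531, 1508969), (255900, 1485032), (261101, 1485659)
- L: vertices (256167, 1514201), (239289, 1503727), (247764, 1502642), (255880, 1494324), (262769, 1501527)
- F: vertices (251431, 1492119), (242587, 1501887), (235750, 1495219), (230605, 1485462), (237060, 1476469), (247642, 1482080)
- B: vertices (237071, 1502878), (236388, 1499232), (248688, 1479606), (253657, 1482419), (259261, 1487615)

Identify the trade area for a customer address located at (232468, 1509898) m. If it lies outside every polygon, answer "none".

Cast a ray rightward from (232468, 1509898). For each polygon, the edges (by vertex number in listed order) whose endpoints lie on opposite sides of northing = 1509898, where each meets that height, and whether that is right or left of the point:
M: no edge straddles that height → 0 crossings.
L: 1–2 at easting≈249233.1 (right), 5–1 at easting≈258408.5 (right) → 2 crossings.
F: no edge straddles that height → 0 crossings.
B: no edge straddles that height → 0 crossings.
All counts are even, so the point lies outside every listed polygon.

none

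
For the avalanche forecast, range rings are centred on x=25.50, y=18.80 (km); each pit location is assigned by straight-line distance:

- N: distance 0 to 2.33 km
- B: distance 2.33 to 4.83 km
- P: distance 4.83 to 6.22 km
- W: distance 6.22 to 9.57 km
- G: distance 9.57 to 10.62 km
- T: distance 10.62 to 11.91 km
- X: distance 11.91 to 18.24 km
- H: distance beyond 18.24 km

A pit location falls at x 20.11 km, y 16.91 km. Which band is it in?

P

Distance = √((20.11−25.50)² + (16.91−18.80)²) = √(29.052 + 3.572) = 5.712 km.
4.83 ≤ 5.712 < 6.22 → P.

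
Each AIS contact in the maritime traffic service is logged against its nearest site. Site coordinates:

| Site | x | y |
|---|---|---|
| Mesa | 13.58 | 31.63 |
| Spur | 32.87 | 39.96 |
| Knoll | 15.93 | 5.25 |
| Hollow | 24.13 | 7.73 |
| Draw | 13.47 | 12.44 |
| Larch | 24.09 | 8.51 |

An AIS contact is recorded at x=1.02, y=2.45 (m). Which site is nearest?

Squared distances to each site:
Mesa: 1009.226; Spur: 2421.423; Knoll: 230.148; Hollow: 561.951; Draw: 254.803; Larch: 568.949.
Minimum at Knoll.

Knoll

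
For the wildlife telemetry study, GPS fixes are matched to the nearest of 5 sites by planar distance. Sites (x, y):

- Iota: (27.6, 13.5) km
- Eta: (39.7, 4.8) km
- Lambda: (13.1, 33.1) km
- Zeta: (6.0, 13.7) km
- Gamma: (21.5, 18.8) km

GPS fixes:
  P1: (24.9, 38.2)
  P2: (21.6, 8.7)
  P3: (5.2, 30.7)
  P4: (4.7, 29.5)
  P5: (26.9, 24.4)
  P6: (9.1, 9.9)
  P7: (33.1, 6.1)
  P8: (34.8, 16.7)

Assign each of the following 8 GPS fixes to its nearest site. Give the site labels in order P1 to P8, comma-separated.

P1 → Lambda (d²=165.25)
P2 → Iota (d²=59.04)
P3 → Lambda (d²=68.17)
P4 → Lambda (d²=83.52)
P5 → Gamma (d²=60.52)
P6 → Zeta (d²=24.05)
P7 → Eta (d²=45.25)
P8 → Iota (d²=62.08)

Lambda, Iota, Lambda, Lambda, Gamma, Zeta, Eta, Iota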